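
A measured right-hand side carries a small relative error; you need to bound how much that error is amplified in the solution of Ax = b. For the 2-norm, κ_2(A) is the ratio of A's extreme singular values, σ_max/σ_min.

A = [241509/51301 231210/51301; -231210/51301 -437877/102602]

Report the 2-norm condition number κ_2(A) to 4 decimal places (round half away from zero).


366.0000

M = AᵀA = [132918741/3129361 126587475/3129361; 126587475/3129361 482245569/12517444]. tr(M)=1205613/14884, det(M)=729/14884
eigenvalues of AᵀA: λ = (tr ± √(tr²−4·det))/2 = 81, 9/14884
κ = σ_max/σ_min = 9/(3/122) = 366.0000


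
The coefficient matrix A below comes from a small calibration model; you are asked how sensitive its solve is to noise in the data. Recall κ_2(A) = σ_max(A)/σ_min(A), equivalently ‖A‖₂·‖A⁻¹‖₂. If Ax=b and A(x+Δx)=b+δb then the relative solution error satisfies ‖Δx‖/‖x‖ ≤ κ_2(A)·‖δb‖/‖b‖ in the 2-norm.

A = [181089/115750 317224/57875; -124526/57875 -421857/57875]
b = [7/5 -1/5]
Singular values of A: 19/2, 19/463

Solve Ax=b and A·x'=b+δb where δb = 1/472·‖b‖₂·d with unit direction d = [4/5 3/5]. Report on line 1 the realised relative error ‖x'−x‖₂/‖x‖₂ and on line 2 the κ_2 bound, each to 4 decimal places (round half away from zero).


0.0030
0.4905

largest singular value 19/2, smallest 19/463
κ = σ_max/σ_min = (19/2)/(19/463) = 231.5000
perturbation bound = 231.5000·1/472 = 0.4905
solve Ax = b  →  x = [-23.3642 6.9242]
2-norm of b is 1.4142; of x, 24.3686
re-solving with b+δb shifts x by Δx of norm 0.0730
dividing the unrounded norms, ‖Δx‖/‖x‖ = 0.0030
so the bound overstates the realised error by a factor of ≈ 163.6967 (computed from the unrounded values)


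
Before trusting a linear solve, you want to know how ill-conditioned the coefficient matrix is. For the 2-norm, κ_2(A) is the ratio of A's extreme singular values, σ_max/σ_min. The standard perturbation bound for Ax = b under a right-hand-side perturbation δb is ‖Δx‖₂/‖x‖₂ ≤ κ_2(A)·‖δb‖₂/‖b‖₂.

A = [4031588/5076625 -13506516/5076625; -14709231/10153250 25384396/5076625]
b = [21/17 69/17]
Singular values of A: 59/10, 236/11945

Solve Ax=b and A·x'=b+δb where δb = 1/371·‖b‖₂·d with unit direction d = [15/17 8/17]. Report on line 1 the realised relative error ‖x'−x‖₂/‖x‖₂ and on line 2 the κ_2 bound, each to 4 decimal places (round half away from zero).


0.0038
0.8049

from the listed singular values, σ₁ = 59/10, σ_n = 236/11945
κ_2(A) = (59/10) / (236/11945) = 298.6250
κ_2(A)·‖δb‖/‖b‖ = 0.8049
solve Ax = b  →  x = [145.6271 43.0042]
‖b‖ = 4.2426, ‖x‖ = 151.8441
δb = ε·‖b‖·d = [0.0101 0.0054]; solving A·Δx = δb gives ‖Δx‖ = 0.5788
dividing the unrounded norms, ‖Δx‖/‖x‖ = 0.0038
tightness: 0.0038 against a bound of 0.8049 (unrounded ratio ≈ 0.0047)


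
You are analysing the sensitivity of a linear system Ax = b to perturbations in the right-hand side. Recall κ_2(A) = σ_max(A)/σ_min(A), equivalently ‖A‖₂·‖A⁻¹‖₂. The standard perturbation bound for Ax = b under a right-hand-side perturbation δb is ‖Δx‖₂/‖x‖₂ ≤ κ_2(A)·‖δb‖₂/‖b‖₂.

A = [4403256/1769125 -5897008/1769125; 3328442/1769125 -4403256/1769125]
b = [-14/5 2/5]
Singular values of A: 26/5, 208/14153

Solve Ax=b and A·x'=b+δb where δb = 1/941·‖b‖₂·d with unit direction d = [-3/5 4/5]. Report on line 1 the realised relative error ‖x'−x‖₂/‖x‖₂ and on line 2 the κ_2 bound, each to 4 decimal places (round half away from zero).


from the listed singular values, σ₁ = 26/5, σ_n = 208/14153
κ_2(A) = (26/5) / (208/14153) = 353.8250
worst-case relative error ≤ 353.8250 × 1/941 = 0.3760
solve Ax = b  →  x = [108.6385 81.9596]
‖b‖ = 2.8284, ‖x‖ = 136.0871
Δx = A⁻¹·δb where δb = 1/941·2.8284·d; ‖Δx‖ = 0.2045
dividing the unrounded norms, ‖Δx‖/‖x‖ = 0.0015
so the bound overstates the realised error by a factor of ≈ 250.1931 (computed from the unrounded values)

0.0015
0.3760


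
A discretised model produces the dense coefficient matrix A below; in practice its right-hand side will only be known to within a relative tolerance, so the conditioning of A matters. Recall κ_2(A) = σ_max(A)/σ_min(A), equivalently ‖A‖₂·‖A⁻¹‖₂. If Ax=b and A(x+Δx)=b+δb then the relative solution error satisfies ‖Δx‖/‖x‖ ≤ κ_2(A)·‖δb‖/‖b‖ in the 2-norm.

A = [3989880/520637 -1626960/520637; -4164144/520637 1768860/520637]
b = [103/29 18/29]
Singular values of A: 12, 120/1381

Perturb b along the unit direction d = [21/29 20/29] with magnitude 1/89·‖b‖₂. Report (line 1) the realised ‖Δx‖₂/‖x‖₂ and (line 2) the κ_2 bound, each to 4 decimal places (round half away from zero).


0.0135
1.5517

largest singular value 12, smallest 120/1381
κ = σ_max/σ_min = 12/(120/1381) = 138.1000
bound on ‖Δx‖/‖x‖: κ·ε = 138.1000·1/89 = 1.5517
solve Ax = b  →  x = [13.4327 31.8051]
‖b‖₂ = 3.6056 and ‖x‖₂ = 34.5254
Δx = A⁻¹·δb where δb = 1/89·3.6056·d; ‖Δx‖ = 0.4662
relative error = 0.0135
realised/bound (from unrounded values) ≈ 0.0087


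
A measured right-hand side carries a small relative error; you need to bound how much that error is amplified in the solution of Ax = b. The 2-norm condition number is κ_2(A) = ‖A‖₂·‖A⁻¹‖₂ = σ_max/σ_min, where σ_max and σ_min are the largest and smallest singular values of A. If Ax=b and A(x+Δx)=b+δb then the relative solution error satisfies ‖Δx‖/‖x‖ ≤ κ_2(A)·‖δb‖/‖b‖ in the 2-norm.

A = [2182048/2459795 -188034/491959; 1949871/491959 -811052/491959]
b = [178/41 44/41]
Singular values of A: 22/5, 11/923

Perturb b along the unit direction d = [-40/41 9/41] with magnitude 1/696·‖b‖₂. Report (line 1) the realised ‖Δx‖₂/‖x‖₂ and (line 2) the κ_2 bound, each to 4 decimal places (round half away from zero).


largest singular value 22/5, smallest 11/923
κ_2(A) = (22/5) / (11/923) = 369.2000
worst-case relative error ≤ 369.2000 × 1/696 = 0.5305
solve Ax = b  →  x = [-128.6713 -309.9930]
‖b‖ = 4.4721, ‖x‖ = 335.6367
Δx = A⁻¹·δb where δb = 1/696·4.4721·d; ‖Δx‖ = 0.5392
realised ‖Δx‖/‖x‖ = 0.0016
tightness: 0.0016 against a bound of 0.5305 (unrounded ratio ≈ 0.0030)

0.0016
0.5305


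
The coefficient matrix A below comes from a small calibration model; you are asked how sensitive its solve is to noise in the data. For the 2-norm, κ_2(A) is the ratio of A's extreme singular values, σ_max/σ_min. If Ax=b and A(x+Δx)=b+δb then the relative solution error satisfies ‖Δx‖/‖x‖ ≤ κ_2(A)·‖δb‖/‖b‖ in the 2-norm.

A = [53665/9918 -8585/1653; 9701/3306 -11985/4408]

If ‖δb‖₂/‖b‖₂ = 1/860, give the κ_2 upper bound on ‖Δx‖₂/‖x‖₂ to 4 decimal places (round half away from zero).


0.1591

M = AᵀA = [1863458417/49183362 -4732110565/131155632; -4732110565/131155632 6009704425/174874176]. tr(M)=135217609/1871424, det(M)=2088025/7485696
eigenvalues of AᵀA: λ = (tr ± √(tr²−4·det))/2 = 289/4, 7225/1871424
so κ_2 = √((289/4) / (7225/1871424)) = 136.8000
bound on ‖Δx‖/‖x‖: κ·ε = 136.8000·1/860 = 0.1591


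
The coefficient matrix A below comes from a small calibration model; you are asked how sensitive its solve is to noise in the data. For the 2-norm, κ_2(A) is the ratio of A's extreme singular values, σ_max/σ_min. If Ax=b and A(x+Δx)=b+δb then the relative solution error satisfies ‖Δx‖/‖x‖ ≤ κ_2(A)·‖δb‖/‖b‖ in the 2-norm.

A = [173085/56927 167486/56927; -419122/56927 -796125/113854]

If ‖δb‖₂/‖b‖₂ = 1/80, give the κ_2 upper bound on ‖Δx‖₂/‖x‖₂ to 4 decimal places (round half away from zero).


3.7750

AᵀA = [1216696261/19175641 1158734115/19175641; 1158734115/19175641 4414326961/76702564]; tr = 11035805/91204, det = 14641/91204
solving λ² − 11035805/91204·λ + 14641/91204 = 0 gives λ = 121, 121/91204
σ_max=√121=11, σ_min=√(121/91204)=(11/302) → κ = 302.0000
worst-case relative error ≤ 302.0000 × 1/80 = 3.7750


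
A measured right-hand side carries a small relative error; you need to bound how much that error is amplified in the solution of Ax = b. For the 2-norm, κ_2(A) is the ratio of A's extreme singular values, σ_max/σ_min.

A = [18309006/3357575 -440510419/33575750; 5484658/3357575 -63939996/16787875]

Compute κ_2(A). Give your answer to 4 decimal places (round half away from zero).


form AᵀA = [584481878536/18037295809 -7013348740557/90186479045; -7013348740557/90186479045 336644354562361/1803729580900] with trace 2337825694769/10672956100 and determinant 46854025/106729561
solving λ² − 2337825694769/10672956100·λ + 46854025/106729561 = 0 gives λ = 5476/25, 855625/426918244
σ_max=√(5476/25)=(74/5), σ_min=√(855625/426918244)=(925/20662) → κ = 330.5920

330.5920


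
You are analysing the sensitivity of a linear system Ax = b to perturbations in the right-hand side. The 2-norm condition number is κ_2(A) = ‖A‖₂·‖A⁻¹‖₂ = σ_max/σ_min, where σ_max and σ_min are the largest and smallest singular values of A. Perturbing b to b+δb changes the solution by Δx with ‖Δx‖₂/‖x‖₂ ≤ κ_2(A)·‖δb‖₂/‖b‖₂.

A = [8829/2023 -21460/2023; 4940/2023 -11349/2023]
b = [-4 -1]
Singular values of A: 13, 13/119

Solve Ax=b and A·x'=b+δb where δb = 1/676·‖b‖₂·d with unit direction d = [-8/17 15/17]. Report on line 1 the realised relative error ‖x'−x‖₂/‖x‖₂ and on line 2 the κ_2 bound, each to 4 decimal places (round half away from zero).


largest singular value 13, smallest 13/119
κ_2(A) = 13 / (13/119) = 119.0000
κ_2(A)·‖δb‖/‖b‖ = 0.1760
solve Ax = b  →  x = [8.3314 3.8047]
‖b‖₂ = 4.1231 and ‖x‖₂ = 9.1590
δb = ε·‖b‖·d = [-0.0029 0.0054]; solving A·Δx = δb gives ‖Δx‖ = 0.0558
dividing the unrounded norms, ‖Δx‖/‖x‖ = 0.0061
so the bound overstates the realised error by a factor of ≈ 28.8780 (computed from the unrounded values)

0.0061
0.1760


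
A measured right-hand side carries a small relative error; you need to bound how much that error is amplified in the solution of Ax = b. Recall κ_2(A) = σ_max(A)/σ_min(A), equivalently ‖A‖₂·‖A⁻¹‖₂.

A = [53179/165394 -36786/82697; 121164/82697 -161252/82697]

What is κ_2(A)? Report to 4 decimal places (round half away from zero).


252.1250

M = AᵀA = [36615625/16273156 -12204675/4068289; -12204675/4068289 16273300/4068289]. tr(M)=101708825/16273156, det(M)=2500/4068289
solving λ² − 101708825/16273156·λ + 2500/4068289 = 0 gives λ = 25/4, 400/4068289
so κ_2 = √((25/4) / (400/4068289)) = 252.1250


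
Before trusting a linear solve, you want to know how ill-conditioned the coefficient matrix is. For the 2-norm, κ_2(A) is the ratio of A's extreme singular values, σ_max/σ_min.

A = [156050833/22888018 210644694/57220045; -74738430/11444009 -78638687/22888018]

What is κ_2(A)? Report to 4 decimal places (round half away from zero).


M = AᵀA = [55523417545129/622902934564 37014233046336/778628668205; 37014233046336/778628668205 394870185218209/15572573364100]. tr(M)=3084698311153/26942168450, det(M)=3276990025/8621493904
eigenvalues of AᵀA: λ = (tr ± √(tr²−4·det))/2 = 11449/100, 7155625/2155373476
so κ_2 = √((11449/100) / (7155625/2155373476)) = 185.7040

185.7040


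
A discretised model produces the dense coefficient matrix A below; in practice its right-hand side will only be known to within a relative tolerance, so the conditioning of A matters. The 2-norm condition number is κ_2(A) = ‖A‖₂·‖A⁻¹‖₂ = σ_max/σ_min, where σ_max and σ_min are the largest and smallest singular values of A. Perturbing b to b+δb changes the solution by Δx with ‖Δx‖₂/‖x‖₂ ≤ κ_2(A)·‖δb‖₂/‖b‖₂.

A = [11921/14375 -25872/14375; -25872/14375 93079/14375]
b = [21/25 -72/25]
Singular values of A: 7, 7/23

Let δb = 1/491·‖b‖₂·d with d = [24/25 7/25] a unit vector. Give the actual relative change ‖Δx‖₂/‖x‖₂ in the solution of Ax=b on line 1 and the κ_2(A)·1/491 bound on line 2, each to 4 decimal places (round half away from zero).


0.0468
0.0468

σ_max = 7, σ_min = 7/23
condition number: 7 ÷ (7/23) = 23.0000
perturbation bound = 23.0000·1/491 = 0.0468
solve Ax = b  →  x = [0.1200 -0.4114]
‖b‖ = 3.0000, ‖x‖ = 0.4286
re-solving with b+δb shifts x by Δx of norm 0.0201
realised ‖Δx‖/‖x‖ = 0.0468
realised/bound = 1 exactly: the bound is attained for this b and d


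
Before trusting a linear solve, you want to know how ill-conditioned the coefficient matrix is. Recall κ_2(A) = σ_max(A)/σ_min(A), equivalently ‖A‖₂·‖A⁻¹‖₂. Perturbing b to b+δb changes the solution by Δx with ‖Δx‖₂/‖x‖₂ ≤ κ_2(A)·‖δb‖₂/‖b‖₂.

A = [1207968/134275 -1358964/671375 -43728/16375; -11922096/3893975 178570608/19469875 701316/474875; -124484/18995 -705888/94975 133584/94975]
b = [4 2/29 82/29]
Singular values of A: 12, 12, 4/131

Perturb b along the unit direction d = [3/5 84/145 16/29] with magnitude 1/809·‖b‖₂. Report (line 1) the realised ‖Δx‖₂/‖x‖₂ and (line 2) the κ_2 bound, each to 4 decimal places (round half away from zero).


largest singular value 12, smallest 4/131
κ = σ_max/σ_min = 12/(4/131) = 393.0000
κ_2(A)·‖δb‖/‖b‖ = 0.4858
solve Ax = b  →  x = [35.9049 -8.2494 125.7133]
‖b‖₂ = 4.8990 and ‖x‖₂ = 131.0002
δb = ε·‖b‖·d = [0.0036 0.0035 0.0033]; solving A·Δx = δb gives ‖Δx‖ = 0.1983
dividing the unrounded norms, ‖Δx‖/‖x‖ = 0.0015
so the bound overstates the realised error by a factor of ≈ 320.8837 (computed from the unrounded values)

0.0015
0.4858


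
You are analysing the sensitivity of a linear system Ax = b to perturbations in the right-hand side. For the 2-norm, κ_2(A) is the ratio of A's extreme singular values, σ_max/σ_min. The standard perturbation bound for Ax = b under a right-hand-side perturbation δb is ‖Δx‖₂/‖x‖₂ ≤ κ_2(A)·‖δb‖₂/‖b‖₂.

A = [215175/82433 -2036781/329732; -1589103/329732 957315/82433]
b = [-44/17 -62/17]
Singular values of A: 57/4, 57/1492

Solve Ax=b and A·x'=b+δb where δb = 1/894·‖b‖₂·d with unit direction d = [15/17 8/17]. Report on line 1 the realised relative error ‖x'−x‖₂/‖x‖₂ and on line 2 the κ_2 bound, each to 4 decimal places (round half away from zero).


0.0013
0.4172

from the listed singular values, σ₁ = 57/4, σ_n = 57/1492
κ = σ_max/σ_min = (57/4)/(57/1492) = 373.0000
bound on ‖Δx‖/‖x‖: κ·ε = 373.0000·1/894 = 0.4172
solve Ax = b  →  x = [-96.5938 -40.3995]
2-norm of b is 4.4721; of x, 104.7018
Δx = A⁻¹·δb where δb = 1/894·4.4721·d; ‖Δx‖ = 0.1309
realised ‖Δx‖/‖x‖ = 0.0013
so the bound overstates the realised error by a factor of ≈ 333.6216 (computed from the unrounded values)


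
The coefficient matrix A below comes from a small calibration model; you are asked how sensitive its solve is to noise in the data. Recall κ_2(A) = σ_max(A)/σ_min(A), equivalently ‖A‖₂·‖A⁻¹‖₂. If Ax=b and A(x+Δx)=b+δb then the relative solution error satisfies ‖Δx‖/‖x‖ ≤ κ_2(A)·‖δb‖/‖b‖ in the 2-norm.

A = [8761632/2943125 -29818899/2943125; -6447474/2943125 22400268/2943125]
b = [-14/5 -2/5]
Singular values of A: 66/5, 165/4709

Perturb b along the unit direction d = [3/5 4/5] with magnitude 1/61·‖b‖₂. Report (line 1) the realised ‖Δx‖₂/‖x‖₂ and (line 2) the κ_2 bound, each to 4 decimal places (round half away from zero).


0.0232
6.1757

σ_max = 66/5, σ_min = 165/4709
κ = σ_max/σ_min = (66/5)/(165/4709) = 376.7200
κ_2(A)·‖δb‖/‖b‖ = 6.1757
solve Ax = b  →  x = [-54.8381 -15.8366]
‖b‖ = 2.8284, ‖x‖ = 57.0790
δb = ε·‖b‖·d = [0.0278 0.0371]; solving A·Δx = δb gives ‖Δx‖ = 1.3233
dividing the unrounded norms, ‖Δx‖/‖x‖ = 0.0232
tightness: 0.0232 against a bound of 6.1757 (unrounded ratio ≈ 0.0038)


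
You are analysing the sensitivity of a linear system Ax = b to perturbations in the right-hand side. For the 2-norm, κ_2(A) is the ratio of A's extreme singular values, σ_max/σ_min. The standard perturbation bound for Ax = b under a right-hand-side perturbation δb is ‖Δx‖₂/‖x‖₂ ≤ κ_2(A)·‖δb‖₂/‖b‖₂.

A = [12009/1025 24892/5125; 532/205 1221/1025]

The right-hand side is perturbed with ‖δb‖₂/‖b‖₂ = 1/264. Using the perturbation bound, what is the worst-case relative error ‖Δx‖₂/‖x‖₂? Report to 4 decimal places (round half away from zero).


0.4735

form AᵀA = [90001/625 187488/3125; 187488/3125 390769/15625] with trace 2640794/15625 and determinant 28561/15625
λ_max, λ_min = (2640794/15625 ± √6972007887936/244140625)/2 = 169, 169/15625
σ_max=√169=13, σ_min=√(169/15625)=(13/125) → κ = 125.0000
bound on ‖Δx‖/‖x‖: κ·ε = 125.0000·1/264 = 0.4735


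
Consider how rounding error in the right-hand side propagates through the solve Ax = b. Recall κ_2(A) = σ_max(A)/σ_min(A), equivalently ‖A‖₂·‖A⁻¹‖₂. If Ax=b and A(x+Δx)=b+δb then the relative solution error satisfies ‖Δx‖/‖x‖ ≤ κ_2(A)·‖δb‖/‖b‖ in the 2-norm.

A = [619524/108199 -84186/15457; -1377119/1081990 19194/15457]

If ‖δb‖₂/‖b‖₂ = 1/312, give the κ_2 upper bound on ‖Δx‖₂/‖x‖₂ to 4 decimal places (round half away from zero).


M = AᵀA = [23960413681/696432100 -162993723/4974515; -162993723/4974515 4435272/142129]. tr(M)=54332041/828100, det(M)=6561/207025
λ_max, λ_min = (54332041/828100 ± √2951883748600081/685749610000)/2 = 6561/100, 4/8281
σ_max=√(6561/100)=(81/10), σ_min=√(4/8281)=(2/91) → κ = 368.5500
perturbation bound = 368.5500·1/312 = 1.1813

1.1813


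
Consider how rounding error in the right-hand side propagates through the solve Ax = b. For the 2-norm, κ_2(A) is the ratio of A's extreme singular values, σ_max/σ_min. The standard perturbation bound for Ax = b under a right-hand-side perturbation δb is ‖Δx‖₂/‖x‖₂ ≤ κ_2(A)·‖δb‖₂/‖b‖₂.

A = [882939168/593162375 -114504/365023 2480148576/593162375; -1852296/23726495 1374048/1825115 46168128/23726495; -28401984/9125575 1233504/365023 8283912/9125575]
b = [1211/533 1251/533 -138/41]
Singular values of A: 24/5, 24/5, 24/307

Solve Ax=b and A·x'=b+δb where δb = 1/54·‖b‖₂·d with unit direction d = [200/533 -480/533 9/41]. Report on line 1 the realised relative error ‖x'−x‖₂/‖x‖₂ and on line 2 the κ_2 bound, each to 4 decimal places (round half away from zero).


from the listed singular values, σ₁ = 24/5, σ_n = 24/307
κ = σ_max/σ_min = (24/5)/(24/307) = 61.4000
worst-case relative error ≤ 61.4000 × 1/54 = 1.1370
solve Ax = b  →  x = [18.3736 17.1911 -4.7079]
‖b‖ = 4.6904, ‖x‖ = 25.5986
re-solving with b+δb shifts x by Δx of norm 1.1111
dividing the unrounded norms, ‖Δx‖/‖x‖ = 0.0434
so the bound overstates the realised error by a factor of ≈ 26.1967 (computed from the unrounded values)

0.0434
1.1370


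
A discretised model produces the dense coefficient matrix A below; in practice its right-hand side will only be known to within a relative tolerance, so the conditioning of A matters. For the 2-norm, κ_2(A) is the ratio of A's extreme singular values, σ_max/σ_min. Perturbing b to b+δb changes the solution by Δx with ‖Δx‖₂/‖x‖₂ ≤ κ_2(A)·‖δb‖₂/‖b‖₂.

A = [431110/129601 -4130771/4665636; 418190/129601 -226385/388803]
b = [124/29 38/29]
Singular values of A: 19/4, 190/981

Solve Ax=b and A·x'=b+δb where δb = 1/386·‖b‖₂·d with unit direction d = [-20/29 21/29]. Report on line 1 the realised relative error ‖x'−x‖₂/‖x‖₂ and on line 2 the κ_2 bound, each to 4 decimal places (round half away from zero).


from the listed singular values, σ₁ = 19/4, σ_n = 190/981
condition number: (19/4) ÷ (190/981) = 24.5250
worst-case relative error ≤ 24.5250 × 1/386 = 0.0635
solve Ax = b  →  x = [-1.4452 -10.2593]
‖b‖₂ = 4.4721 and ‖x‖₂ = 10.3606
Δx = A⁻¹·δb where δb = 1/386·4.4721·d; ‖Δx‖ = 0.0598
realised ‖Δx‖/‖x‖ = 0.0058
realised/bound (from unrounded values) ≈ 0.0909

0.0058
0.0635


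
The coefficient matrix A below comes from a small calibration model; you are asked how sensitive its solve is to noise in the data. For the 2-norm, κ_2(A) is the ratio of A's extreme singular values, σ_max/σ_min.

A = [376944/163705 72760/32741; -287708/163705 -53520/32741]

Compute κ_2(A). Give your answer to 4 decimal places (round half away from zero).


AᵀA = [8994506896/1071973081 8564915520/1071973081; 8564915520/1071973081 8158408000/1071973081]; tr = 20395856/1274641, det = 25600/1274641
eigenvalues of AᵀA: λ = (tr ± √(tr²−4·det))/2 = 16, 1600/1274641
σ_max=√16=4, σ_min=√(1600/1274641)=(40/1129) → κ = 112.9000

112.9000


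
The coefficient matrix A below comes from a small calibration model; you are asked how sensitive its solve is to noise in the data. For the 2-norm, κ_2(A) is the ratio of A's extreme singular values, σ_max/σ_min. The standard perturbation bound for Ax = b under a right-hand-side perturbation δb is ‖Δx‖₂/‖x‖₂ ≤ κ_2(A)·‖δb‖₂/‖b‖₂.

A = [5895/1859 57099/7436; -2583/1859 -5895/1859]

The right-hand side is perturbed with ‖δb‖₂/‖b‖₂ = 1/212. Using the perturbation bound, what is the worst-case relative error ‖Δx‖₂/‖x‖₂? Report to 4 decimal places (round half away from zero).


AᵀA = [245106/20449 2352105/81796; 2352105/81796 22581729/327184]; tr = 156825/1936, det = 729/1936
eigenvalues of AᵀA: λ = (tr ± √(tr²−4·det))/2 = 81, 9/1936
so κ_2 = √(81 / (9/1936)) = 132.0000
perturbation bound = 132.0000·1/212 = 0.6226

0.6226


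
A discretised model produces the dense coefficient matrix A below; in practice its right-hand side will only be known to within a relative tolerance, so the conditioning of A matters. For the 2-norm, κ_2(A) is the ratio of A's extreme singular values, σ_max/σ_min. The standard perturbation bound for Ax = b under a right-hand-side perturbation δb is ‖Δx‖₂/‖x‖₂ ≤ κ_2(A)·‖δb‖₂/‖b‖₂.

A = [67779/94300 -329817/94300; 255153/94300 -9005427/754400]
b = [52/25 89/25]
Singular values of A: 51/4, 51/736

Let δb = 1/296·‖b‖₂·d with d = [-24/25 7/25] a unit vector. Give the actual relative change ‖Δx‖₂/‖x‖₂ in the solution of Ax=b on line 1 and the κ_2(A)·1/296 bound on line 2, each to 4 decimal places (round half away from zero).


from the listed singular values, σ₁ = 51/4, σ_n = 51/736
κ = σ_max/σ_min = (51/4)/(51/736) = 184.0000
bound on ‖Δx‖/‖x‖: κ·ε = 184.0000·1/296 = 0.6216
solve Ax = b  →  x = [-14.0105 -3.4739]
‖b‖₂ = 4.1231 and ‖x‖₂ = 14.4348
re-solving with b+δb shifts x by Δx of norm 0.2010
realised ‖Δx‖/‖x‖ = 0.0139
so the bound overstates the realised error by a factor of ≈ 44.6371 (computed from the unrounded values)

0.0139
0.6216


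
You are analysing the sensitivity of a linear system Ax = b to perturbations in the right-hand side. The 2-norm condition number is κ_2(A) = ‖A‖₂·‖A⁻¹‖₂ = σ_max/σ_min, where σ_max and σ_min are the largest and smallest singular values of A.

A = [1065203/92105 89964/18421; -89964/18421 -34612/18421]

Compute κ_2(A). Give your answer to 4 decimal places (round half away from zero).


87.2000

AᵀA = [7911215761/50197225 659166228/10039445; 659166228/10039445 54979360/2007889]; tr = 54944969/297025, det = 1336336/297025
λ_max, λ_min = (54944969/297025 ± √3017361917609361/88223850625)/2 = 4624/25, 289/11881
so κ_2 = √((4624/25) / (289/11881)) = 87.2000


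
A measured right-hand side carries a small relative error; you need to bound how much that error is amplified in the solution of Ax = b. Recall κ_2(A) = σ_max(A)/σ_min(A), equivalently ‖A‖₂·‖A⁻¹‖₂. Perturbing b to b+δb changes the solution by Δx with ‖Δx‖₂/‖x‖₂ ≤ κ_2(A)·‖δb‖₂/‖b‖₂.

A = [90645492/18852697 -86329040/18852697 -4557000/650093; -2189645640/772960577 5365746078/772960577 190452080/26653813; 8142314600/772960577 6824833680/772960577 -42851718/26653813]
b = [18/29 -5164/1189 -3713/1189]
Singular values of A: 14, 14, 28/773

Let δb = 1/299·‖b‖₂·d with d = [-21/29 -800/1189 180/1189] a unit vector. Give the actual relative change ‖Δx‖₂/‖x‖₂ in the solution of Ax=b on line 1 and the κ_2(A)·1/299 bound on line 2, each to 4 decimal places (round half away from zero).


largest singular value 14, smallest 28/773
κ = σ_max/σ_min = 14/(28/773) = 386.5000
κ_2(A)·‖δb‖/‖b‖ = 1.2926
solve Ax = b  →  x = [28.8630 -27.8831 37.9236]
‖b‖₂ = 5.3852 and ‖x‖₂ = 55.2154
δb = ε·‖b‖·d = [-0.0130 -0.0121 0.0027]; solving A·Δx = δb gives ‖Δx‖ = 0.4972
dividing the unrounded norms, ‖Δx‖/‖x‖ = 0.0090
so the bound overstates the realised error by a factor of ≈ 143.5455 (computed from the unrounded values)

0.0090
1.2926


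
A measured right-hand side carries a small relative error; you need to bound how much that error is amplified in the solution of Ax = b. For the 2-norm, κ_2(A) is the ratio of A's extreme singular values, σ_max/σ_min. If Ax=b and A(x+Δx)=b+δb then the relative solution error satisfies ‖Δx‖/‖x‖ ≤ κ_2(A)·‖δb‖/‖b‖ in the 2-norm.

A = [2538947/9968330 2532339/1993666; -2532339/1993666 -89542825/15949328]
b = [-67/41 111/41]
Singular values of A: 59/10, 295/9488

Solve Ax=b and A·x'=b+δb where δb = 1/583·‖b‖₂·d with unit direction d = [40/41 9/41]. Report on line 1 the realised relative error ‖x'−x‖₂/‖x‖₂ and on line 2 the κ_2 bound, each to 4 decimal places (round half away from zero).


σ_max = 59/10, σ_min = 295/9488
κ_2(A) = (59/10) / (295/9488) = 189.7600
κ_2(A)·‖δb‖/‖b‖ = 0.3255
solve Ax = b  →  x = [31.2666 -7.5562]
‖b‖₂ = 3.1623 and ‖x‖₂ = 32.1667
with δb = [0.0053 0.0012], A·Δx = δb → ‖Δx‖ = 0.1745
dividing the unrounded norms, ‖Δx‖/‖x‖ = 0.0054
so the bound overstates the realised error by a factor of ≈ 60.0149 (computed from the unrounded values)

0.0054
0.3255


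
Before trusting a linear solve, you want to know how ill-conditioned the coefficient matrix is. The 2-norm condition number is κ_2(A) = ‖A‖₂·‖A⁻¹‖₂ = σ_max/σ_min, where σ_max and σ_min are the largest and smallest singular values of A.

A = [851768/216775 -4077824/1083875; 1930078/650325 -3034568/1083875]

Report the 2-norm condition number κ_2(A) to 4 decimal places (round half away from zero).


AᵀA = [82038236948/3383380845 -651081316592/28194840375; -651081316592/28194840375 1033490060864/46991400625]; tr = 23253496036/502880625, det = 342102016/12572015625
char-poly roots: 1156/25 and 295936/502880625
so κ_2 = √((1156/25) / (295936/502880625)) = 280.3125

280.3125


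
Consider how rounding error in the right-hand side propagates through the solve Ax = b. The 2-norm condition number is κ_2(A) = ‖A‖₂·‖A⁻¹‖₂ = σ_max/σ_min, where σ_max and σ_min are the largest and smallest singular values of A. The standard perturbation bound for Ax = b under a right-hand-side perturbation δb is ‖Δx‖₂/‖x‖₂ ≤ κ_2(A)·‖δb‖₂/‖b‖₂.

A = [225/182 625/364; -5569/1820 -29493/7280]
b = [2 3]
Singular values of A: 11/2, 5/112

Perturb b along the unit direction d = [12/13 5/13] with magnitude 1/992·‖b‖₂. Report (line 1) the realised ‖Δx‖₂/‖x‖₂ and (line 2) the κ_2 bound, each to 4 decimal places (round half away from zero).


0.0012
0.1242

σ_max = 11/2, σ_min = 5/112
κ = σ_max/σ_min = (11/2)/(5/112) = 123.2000
perturbation bound = 123.2000·1/992 = 0.1242
solve Ax = b  →  x = [-53.9782 40.0291]
‖b‖₂ = 3.6056 and ‖x‖₂ = 67.2010
Δx = A⁻¹·δb where δb = 1/992·3.6056·d; ‖Δx‖ = 0.0814
relative error = 0.0012
tightness: 0.0012 against a bound of 0.1242 (unrounded ratio ≈ 0.0098)


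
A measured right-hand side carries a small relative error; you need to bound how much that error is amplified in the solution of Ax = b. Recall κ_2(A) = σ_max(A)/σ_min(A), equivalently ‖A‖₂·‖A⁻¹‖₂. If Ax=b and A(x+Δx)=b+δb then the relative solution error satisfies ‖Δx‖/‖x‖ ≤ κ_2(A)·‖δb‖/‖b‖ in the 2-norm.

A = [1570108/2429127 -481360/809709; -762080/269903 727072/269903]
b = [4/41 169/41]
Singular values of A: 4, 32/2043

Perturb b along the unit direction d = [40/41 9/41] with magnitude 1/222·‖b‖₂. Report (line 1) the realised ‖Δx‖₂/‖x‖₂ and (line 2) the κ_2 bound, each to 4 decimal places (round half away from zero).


σ_max = 4, σ_min = 32/2043
κ_2(A) = 4 / (32/2043) = 255.3750
κ_2(A)·‖δb‖/‖b‖ = 1.1503
solve Ax = b  →  x = [43.3060 46.9213]
‖b‖ = 4.1231, ‖x‖ = 63.8516
Δx = A⁻¹·δb where δb = 1/222·4.1231·d; ‖Δx‖ = 1.1857
relative error = 0.0186
so the bound overstates the realised error by a factor of ≈ 61.9451 (computed from the unrounded values)

0.0186
1.1503


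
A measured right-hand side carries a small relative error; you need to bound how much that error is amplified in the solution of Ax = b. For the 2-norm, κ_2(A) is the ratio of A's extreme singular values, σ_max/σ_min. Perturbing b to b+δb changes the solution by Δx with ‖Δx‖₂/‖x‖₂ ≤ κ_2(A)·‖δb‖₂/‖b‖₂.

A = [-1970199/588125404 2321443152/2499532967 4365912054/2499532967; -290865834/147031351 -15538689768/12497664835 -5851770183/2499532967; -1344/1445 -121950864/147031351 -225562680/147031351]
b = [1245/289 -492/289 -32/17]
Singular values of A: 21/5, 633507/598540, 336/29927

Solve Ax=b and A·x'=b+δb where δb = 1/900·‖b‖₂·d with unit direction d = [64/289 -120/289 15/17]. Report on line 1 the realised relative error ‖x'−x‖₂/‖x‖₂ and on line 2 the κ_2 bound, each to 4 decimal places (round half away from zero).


largest singular value 21/5, smallest 336/29927
κ = σ_max/σ_min = (21/5)/(336/29927) = 374.0875
bound on ‖Δx‖/‖x‖: κ·ε = 374.0875·1/900 = 0.4157
solve Ax = b  →  x = [-2.0528 1.0231 1.9184]
2-norm of b is 5.0000; of x, 2.9901
re-solving with b+δb shifts x by Δx of norm 0.4948
dividing the unrounded norms, ‖Δx‖/‖x‖ = 0.1655
realised/bound (from unrounded values) ≈ 0.3981

0.1655
0.4157


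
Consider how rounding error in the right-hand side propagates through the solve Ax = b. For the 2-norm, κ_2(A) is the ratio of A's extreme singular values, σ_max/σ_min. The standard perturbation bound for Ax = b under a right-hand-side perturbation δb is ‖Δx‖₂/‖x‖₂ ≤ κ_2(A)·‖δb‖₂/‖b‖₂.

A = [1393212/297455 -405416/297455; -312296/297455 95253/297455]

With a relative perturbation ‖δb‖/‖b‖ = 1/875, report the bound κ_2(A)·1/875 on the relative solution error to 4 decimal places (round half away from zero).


0.4146

AᵀA = [242542352/10527005 -70740936/10527005; -70740936/10527005 20634773/10527005]; tr = 52635425/2105401, det = 10000/2105401
λ_max, λ_min = (52635425/2105401 ± √2770403748890625/4432713370801)/2 = 25, 400/2105401
κ = σ_max/σ_min = 5/(20/1451) = 362.7500
perturbation bound = 362.7500·1/875 = 0.4146


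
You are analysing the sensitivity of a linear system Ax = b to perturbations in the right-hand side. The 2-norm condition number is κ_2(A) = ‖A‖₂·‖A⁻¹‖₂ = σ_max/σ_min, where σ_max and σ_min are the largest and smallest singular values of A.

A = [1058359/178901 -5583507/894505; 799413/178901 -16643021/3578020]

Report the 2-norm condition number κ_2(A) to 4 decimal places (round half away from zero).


form AᵀA = [1759184917450/32005567801 -7388413377345/128022271204; -7388413377345/128022271204 31031958188449/512089084816] with trace 70367320889/608904976 and determinant 85470025/608904976
eigenvalues of AᵀA: λ = (tr ± √(tr²−4·det))/2 = 1849/16, 46225/38056561
κ_2(A) = √(λ_max/λ_min) = √((1849/16) / (46225/38056561)) = 308.4500

308.4500


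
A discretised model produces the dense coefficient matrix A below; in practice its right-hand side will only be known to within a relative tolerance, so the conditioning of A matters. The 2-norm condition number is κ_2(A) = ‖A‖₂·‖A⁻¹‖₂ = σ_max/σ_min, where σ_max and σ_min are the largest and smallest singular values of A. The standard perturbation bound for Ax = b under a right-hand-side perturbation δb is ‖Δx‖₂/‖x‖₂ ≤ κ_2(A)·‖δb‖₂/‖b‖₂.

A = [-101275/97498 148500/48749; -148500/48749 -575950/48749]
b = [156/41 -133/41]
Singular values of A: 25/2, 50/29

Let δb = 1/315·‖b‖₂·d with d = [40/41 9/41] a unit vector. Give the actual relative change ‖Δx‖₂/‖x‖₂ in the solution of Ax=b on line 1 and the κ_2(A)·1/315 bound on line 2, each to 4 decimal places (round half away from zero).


0.0052
0.0230

σ_max = 25/2, σ_min = 50/29
κ_2(A) = (25/2) / (50/29) = 7.2500
worst-case relative error ≤ 7.2500 × 1/315 = 0.0230
solve Ax = b  →  x = [-1.6273 0.6941]
‖b‖₂ = 5.0000 and ‖x‖₂ = 1.7692
Δx = A⁻¹·δb where δb = 1/315·5.0000·d; ‖Δx‖ = 0.0092
dividing the unrounded norms, ‖Δx‖/‖x‖ = 0.0052
tightness: 0.0052 against a bound of 0.0230 (unrounded ratio ≈ 0.2261)


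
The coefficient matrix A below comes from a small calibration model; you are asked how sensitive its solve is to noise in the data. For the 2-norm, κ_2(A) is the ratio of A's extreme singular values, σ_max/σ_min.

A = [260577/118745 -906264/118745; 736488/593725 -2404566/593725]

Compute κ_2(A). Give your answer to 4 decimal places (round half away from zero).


AᵀA = [7750601721/1219755625 -26556134472/1219755625; -26556134472/1219755625 91054666404/1219755625]; tr = 158088429/1951609, det = 656100/1951609
λ_max, λ_min = (158088429/1951609 ± √24986829581028441/3808777688881)/2 = 81, 8100/1951609
κ_2(A) = √(λ_max/λ_min) = √(81 / (8100/1951609)) = 139.7000

139.7000


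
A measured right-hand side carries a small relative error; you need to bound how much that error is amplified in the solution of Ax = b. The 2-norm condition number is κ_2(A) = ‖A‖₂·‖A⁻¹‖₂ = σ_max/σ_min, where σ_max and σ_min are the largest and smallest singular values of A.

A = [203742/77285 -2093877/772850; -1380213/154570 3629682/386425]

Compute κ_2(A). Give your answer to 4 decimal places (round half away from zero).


319.8000

M = AᵀA = [82841245425/955675396 -21745379880/238918849; -21745379880/238918849 91332298521/955675396]. tr(M)=103551453/568178, det(M)=1476225/4545424
char-poly roots: 729/4 and 2025/1136356
σ_max=√(729/4)=(27/2), σ_min=√(2025/1136356)=(45/1066) → κ = 319.8000


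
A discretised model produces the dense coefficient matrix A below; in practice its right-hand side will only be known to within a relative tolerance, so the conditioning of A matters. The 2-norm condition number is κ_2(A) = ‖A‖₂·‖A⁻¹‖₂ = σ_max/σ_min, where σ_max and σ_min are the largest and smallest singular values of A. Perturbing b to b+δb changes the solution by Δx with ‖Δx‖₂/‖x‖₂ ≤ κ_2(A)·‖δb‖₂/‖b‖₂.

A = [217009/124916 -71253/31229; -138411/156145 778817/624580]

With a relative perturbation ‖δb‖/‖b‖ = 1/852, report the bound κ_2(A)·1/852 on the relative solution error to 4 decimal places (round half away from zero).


form AᵀA = [5134409449/1349827600 -427647402/84364225; -427647402/84364225 9125785201/1349827600] with trace 285203893/26996552 and determinant 17850625/863889664
solving λ² − 285203893/26996552·λ + 17850625/863889664 = 0 gives λ = 169/16, 105625/53993104
κ = σ_max/σ_min = (13/4)/(325/7348) = 73.4800
perturbation bound = 73.4800·1/852 = 0.0862

0.0862


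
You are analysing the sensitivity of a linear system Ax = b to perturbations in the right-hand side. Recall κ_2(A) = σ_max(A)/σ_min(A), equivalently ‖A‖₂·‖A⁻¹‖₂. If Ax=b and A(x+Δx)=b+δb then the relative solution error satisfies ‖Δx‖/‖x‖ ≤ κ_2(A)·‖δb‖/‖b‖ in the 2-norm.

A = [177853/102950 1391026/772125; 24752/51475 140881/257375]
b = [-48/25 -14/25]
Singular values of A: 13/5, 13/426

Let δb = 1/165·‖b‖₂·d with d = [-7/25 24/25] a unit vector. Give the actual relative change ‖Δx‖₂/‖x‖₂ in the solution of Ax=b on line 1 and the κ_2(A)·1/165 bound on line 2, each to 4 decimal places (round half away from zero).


0.5164
0.5164

largest singular value 13/5, smallest 13/426
κ_2(A) = (13/5) / (13/426) = 85.2000
worst-case relative error ≤ 85.2000 × 1/165 = 0.5164
solve Ax = b  →  x = [-0.5305 -0.5570]
‖b‖ = 2.0000, ‖x‖ = 0.7692
with δb = [-0.0034 0.0116], A·Δx = δb → ‖Δx‖ = 0.3972
realised ‖Δx‖/‖x‖ = 0.5164
realised/bound = 1 exactly: the bound is attained for this b and d


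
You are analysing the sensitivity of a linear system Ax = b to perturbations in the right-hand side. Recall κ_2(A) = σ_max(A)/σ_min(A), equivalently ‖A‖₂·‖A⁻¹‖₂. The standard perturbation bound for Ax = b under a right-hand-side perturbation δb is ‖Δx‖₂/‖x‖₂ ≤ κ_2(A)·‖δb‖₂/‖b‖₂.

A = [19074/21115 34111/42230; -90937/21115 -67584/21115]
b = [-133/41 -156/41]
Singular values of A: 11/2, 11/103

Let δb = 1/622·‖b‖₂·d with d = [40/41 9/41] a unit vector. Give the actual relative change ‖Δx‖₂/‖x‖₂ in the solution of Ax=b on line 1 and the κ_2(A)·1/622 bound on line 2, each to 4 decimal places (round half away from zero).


0.0020
0.0828

from the listed singular values, σ₁ = 11/2, σ_n = 11/103
κ_2(A) = (11/2) / (11/103) = 51.5000
worst-case relative error ≤ 51.5000 × 1/622 = 0.0828
solve Ax = b  →  x = [22.9091 -29.6364]
‖b‖₂ = 5.0000 and ‖x‖₂ = 37.4585
δb = ε·‖b‖·d = [0.0078 0.0018]; solving A·Δx = δb gives ‖Δx‖ = 0.0753
realised ‖Δx‖/‖x‖ = 0.0020
tightness: 0.0020 against a bound of 0.0828 (unrounded ratio ≈ 0.0243)


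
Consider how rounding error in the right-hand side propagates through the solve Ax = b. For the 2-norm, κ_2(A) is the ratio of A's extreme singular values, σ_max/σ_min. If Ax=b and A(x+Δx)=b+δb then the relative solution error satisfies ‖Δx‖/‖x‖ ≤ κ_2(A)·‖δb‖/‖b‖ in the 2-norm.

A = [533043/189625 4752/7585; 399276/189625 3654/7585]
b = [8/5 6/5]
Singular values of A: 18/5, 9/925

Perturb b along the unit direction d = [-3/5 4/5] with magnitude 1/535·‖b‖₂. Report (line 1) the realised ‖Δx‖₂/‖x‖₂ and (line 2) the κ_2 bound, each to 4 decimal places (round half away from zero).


from the listed singular values, σ₁ = 18/5, σ_n = 9/925
κ_2(A) = (18/5) / (9/925) = 370.0000
κ_2(A)·‖δb‖/‖b‖ = 0.6916
solve Ax = b  →  x = [0.5420 0.1220]
‖b‖ = 2.0000, ‖x‖ = 0.5556
re-solving with b+δb shifts x by Δx of norm 0.3842
relative error = 0.6916
realised/bound = 1 exactly: the bound is attained for this b and d

0.6916
0.6916


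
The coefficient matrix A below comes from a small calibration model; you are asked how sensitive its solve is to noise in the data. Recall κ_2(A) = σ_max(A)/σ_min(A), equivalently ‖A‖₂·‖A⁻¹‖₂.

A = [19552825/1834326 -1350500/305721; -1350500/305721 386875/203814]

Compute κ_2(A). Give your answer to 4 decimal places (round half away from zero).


217.0800

M = AᵀA = [2650719375625/19909774404 -92036575000/1659147867; -92036575000/1659147867 51138765625/2212197156]. tr(M)=9204048125/58904658, det(M)=244140625/471237264
char-poly roots: 625/4 and 390625/117809316
σ_max=√(625/4)=(25/2), σ_min=√(390625/117809316)=(625/10854) → κ = 217.0800


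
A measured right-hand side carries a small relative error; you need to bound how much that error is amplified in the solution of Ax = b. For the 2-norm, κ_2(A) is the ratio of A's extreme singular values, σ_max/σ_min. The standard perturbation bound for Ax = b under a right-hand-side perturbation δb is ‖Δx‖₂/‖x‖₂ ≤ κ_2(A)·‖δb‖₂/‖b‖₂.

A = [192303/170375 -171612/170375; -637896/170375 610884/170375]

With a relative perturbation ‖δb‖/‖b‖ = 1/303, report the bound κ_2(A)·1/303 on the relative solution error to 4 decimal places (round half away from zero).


0.3490

AᵀA = [710226801/46444225 -135258228/9288845; -135258228/9288845 644207904/46444225]; tr = 322101/11045, det = 104976/1380625
char-poly roots: 729/25 and 144/55225
κ_2(A) = √(λ_max/λ_min) = √((729/25) / (144/55225)) = 105.7500
worst-case relative error ≤ 105.7500 × 1/303 = 0.3490
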